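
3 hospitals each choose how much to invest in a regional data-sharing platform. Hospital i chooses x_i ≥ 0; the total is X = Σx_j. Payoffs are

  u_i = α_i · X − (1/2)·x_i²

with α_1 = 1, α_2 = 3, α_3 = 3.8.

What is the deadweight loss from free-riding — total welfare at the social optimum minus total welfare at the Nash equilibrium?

Hospital i's FOC: ∂u_i/∂x_i = α_i − x_i = 0, so x_i* = α_i.
NE contributions = (1, 3, 3.8); X = 7.8.
W^NE = (Σα)·X − ½Σα_i² = 7.8² − ½·24.44 = 48.62.
Planner sets x_i = Σα_j = 7.8 for every i, so X^SO = 3·7.8 = 23.4.
W^SO = (Σα)·X^SO − ½·3·(Σα)² = (3/2)·7.8² = 91.26.
Deadweight loss = W^SO − W^NE = 42.64.

42.64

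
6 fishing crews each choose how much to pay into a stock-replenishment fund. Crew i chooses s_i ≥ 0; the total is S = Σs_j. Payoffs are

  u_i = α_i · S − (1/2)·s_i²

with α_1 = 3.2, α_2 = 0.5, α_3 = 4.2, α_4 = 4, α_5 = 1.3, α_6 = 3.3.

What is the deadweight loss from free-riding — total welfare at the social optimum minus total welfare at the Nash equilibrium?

Crew i's FOC: ∂u_i/∂s_i = α_i − s_i = 0, so s_i* = α_i.
NE contributions = (3.2, 0.5, 4.2, 4, 1.3, 3.3); S = 16.5.
W^NE = (Σα)·S − ½Σα_i² = 16.5² − ½·56.71 = 243.895.
Planner sets s_i = Σα_j = 16.5 for every i, so S^SO = 6·16.5 = 99.
W^SO = (Σα)·S^SO − ½·6·(Σα)² = (6/2)·16.5² = 816.75.
Deadweight loss = W^SO − W^NE = 572.855.

572.855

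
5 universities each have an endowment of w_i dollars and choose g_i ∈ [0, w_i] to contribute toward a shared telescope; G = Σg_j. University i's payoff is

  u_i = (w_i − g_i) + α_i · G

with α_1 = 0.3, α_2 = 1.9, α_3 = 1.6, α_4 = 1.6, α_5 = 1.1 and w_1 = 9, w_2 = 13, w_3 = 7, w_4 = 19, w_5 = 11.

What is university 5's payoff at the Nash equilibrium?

55

∂u_i/∂g_i = α_i − 1, so university i contributes w_i if α_i > 1, else 0.
α_i > 1 for i ∈ {2, 3, 4, 5}; NE contributions (0, 13, 7, 19, 11), G = 50.
u_5 = (11 − 11) + 1.1·50 = 55.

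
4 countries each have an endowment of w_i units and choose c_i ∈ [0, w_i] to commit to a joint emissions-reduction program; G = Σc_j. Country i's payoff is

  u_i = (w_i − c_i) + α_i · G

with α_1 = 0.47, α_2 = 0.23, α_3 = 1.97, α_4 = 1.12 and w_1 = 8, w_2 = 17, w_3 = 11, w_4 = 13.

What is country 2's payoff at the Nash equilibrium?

22.52

∂u_i/∂c_i = α_i − 1, so country i contributes w_i if α_i > 1, else 0.
α_i > 1 for i ∈ {3, 4}; NE contributions (0, 0, 11, 13), G = 24.
u_2 = (17 − 0) + 0.23·24 = 22.52.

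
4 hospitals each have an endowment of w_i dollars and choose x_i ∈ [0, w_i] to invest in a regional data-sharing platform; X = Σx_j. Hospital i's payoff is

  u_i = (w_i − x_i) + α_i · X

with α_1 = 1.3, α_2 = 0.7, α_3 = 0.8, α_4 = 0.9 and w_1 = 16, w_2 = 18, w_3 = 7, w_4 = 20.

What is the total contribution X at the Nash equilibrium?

16

∂u_i/∂x_i = α_i − 1, so hospital i contributes w_i if α_i > 1, else 0.
α_i > 1 for i ∈ {1}; NE contributions (16, 0, 0, 0), X = 16.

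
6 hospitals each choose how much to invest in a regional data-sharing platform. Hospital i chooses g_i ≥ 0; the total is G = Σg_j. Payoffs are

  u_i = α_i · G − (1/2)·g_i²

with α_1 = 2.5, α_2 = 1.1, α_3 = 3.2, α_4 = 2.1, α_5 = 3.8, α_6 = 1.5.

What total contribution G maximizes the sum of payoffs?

Planner FOC: ∂(Σu_j)/∂g_i = (Σα_j) − g_i = 0, so g_i^SO = Σα_j = 14.2 for every i; G^SO = 85.2.

85.2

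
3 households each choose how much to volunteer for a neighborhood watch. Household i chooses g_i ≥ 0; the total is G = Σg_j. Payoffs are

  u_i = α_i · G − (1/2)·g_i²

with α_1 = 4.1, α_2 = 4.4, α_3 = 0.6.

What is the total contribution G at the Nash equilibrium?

9.1

Household i's FOC: ∂u_i/∂g_i = α_i − g_i = 0, so g_i* = α_i.
NE contributions = (4.1, 4.4, 0.6); G = 9.1.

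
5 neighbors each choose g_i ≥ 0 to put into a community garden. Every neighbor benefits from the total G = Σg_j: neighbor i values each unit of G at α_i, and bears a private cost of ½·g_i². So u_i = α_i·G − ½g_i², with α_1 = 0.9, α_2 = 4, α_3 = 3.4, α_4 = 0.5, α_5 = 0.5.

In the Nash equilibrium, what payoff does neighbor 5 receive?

4.525

Neighbor i's FOC: ∂u_i/∂g_i = α_i − g_i = 0, so g_i* = α_i.
NE contributions = (0.9, 4, 3.4, 0.5, 0.5); G = 9.3.
u_5 = α_5·G − ½·(g_5)² = 0.5·9.3 − ½·0.5² = 4.525.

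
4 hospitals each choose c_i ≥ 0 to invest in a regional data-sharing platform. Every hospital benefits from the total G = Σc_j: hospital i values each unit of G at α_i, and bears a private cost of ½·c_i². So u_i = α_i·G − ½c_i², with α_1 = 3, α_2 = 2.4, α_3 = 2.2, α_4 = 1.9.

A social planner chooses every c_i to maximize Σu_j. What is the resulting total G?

Planner FOC: ∂(Σu_j)/∂c_i = (Σα_j) − c_i = 0, so c_i^SO = Σα_j = 9.5 for every i; G^SO = 38.

38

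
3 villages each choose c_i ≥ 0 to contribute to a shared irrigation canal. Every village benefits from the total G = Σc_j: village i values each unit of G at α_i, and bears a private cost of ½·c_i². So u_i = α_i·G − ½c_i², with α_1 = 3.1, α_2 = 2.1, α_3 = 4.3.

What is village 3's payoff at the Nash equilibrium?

Village i's FOC: ∂u_i/∂c_i = α_i − c_i = 0, so c_i* = α_i.
NE contributions = (3.1, 2.1, 4.3); G = 9.5.
u_3 = α_3·G − ½·(c_3)² = 4.3·9.5 − ½·4.3² = 31.605.

31.605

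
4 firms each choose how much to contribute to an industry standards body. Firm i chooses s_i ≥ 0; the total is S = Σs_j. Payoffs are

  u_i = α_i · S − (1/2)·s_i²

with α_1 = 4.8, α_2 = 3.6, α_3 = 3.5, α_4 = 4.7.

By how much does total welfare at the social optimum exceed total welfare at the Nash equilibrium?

Firm i's FOC: ∂u_i/∂s_i = α_i − s_i = 0, so s_i* = α_i.
NE contributions = (4.8, 3.6, 3.5, 4.7); S = 16.6.
W^NE = (Σα)·S − ½Σα_i² = 16.6² − ½·70.34 = 240.39.
Planner sets s_i = Σα_j = 16.6 for every i, so S^SO = 4·16.6 = 66.4.
W^SO = (Σα)·S^SO − ½·4·(Σα)² = (4/2)·16.6² = 551.12.
Deadweight loss = W^SO − W^NE = 310.73.

310.73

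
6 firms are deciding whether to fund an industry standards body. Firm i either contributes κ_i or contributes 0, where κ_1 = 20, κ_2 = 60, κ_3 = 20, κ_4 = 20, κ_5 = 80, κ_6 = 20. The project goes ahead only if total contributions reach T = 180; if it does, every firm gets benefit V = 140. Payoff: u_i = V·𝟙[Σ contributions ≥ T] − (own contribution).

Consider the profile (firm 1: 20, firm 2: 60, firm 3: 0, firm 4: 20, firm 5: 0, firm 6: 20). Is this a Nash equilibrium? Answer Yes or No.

No

Total = 120 < 180: not provided.
Firm 1 (pledges 20, payoff -20): dropping to 0 → total 100, payoff 0. Profitable deviation.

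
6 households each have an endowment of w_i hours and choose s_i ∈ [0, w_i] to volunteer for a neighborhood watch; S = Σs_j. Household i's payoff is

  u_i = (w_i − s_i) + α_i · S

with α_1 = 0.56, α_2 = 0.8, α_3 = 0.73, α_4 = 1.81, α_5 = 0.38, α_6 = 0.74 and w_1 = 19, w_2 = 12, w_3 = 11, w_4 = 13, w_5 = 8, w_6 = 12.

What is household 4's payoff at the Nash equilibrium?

23.53

∂u_i/∂s_i = α_i − 1, so household i contributes w_i if α_i > 1, else 0.
α_i > 1 for i ∈ {4}; NE contributions (0, 0, 0, 13, 0, 0), S = 13.
u_4 = (13 − 13) + 1.81·13 = 23.53.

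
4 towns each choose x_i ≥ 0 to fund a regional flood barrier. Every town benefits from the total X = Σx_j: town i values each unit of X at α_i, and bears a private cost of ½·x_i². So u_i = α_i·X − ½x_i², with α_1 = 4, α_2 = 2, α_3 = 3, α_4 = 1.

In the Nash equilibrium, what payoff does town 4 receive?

Town i's FOC: ∂u_i/∂x_i = α_i − x_i = 0, so x_i* = α_i.
NE contributions = (4, 2, 3, 1); X = 10.
u_4 = α_4·X − ½·(x_4)² = 1·10 − ½·1² = 9.5.

9.5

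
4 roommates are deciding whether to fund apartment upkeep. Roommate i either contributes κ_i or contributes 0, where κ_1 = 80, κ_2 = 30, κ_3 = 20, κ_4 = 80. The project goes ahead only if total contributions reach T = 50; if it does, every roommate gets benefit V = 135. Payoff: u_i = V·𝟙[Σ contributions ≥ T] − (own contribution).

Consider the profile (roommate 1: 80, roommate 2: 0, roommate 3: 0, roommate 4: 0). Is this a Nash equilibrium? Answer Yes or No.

Yes

Total = 80 ≥ 50: provided.
Roommate 1 (pledges 80, payoff 55): dropping to 0 → total 0, payoff 0. No gain.
Roommate 2 (pledges 0, payoff 135): pledging 30 → total 110, payoff 105. No gain.
Roommate 3 (pledges 0, payoff 135): pledging 20 → total 100, payoff 115. No gain.
Roommate 4 (pledges 0, payoff 135): pledging 80 → total 160, payoff 55. No gain.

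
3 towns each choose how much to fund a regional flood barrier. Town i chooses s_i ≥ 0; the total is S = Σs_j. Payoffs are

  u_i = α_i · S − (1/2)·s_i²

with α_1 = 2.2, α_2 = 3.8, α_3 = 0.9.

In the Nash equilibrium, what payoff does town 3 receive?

5.805

Town i's FOC: ∂u_i/∂s_i = α_i − s_i = 0, so s_i* = α_i.
NE contributions = (2.2, 3.8, 0.9); S = 6.9.
u_3 = α_3·S − ½·(s_3)² = 0.9·6.9 − ½·0.9² = 5.805.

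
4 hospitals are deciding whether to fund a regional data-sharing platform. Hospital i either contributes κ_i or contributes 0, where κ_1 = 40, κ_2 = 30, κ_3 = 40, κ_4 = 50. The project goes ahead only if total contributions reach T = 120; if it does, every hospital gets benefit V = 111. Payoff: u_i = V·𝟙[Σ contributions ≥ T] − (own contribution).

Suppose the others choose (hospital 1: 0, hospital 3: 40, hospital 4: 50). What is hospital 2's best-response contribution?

Others' total = 90. Contributing 30 brings total to 120 ≥ 120: gain V − κ_2 = 81.
Best response: 30.

30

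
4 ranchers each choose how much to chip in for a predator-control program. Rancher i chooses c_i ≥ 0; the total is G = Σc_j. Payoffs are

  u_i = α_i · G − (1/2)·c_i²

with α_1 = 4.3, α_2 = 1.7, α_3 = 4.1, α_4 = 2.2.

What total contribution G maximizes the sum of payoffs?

49.2

Planner FOC: ∂(Σu_j)/∂c_i = (Σα_j) − c_i = 0, so c_i^SO = Σα_j = 12.3 for every i; G^SO = 49.2.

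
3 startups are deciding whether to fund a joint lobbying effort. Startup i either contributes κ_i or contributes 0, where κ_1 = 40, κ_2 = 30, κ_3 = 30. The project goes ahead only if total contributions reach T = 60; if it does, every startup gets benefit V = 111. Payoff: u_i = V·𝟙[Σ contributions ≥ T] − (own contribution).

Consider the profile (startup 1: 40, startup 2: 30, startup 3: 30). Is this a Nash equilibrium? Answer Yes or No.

No

Total = 100 ≥ 60: provided.
Startup 1 (pledges 40, payoff 71): dropping to 0 → total 60, payoff 111. Profitable deviation.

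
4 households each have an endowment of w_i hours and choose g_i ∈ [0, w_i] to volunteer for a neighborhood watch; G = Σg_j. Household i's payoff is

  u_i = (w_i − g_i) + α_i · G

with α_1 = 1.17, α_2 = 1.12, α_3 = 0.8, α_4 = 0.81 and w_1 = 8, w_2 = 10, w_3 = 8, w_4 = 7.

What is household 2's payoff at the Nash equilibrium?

20.16

∂u_i/∂g_i = α_i − 1, so household i contributes w_i if α_i > 1, else 0.
α_i > 1 for i ∈ {1, 2}; NE contributions (8, 10, 0, 0), G = 18.
u_2 = (10 − 10) + 1.12·18 = 20.16.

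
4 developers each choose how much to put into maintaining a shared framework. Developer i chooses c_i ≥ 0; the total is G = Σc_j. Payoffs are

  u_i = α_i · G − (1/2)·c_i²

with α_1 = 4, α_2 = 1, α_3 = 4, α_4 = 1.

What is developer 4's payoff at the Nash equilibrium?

Developer i's FOC: ∂u_i/∂c_i = α_i − c_i = 0, so c_i* = α_i.
NE contributions = (4, 1, 4, 1); G = 10.
u_4 = α_4·G − ½·(c_4)² = 1·10 − ½·1² = 9.5.

9.5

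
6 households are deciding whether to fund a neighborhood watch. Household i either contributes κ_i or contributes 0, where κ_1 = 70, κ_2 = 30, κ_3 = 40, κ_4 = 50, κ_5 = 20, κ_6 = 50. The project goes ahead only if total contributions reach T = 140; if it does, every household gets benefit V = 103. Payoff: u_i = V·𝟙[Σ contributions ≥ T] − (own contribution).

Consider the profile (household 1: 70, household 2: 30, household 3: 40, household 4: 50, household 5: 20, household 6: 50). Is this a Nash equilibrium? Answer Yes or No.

No

Total = 260 ≥ 140: provided.
Household 1 (pledges 70, payoff 33): dropping to 0 → total 190, payoff 103. Profitable deviation.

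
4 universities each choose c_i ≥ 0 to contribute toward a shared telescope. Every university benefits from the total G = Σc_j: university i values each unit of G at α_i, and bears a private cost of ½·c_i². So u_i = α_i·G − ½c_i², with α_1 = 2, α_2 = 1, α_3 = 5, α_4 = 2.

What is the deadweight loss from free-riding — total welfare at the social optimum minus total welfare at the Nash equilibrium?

117

University i's FOC: ∂u_i/∂c_i = α_i − c_i = 0, so c_i* = α_i.
NE contributions = (2, 1, 5, 2); G = 10.
W^NE = (Σα)·G − ½Σα_i² = 10² − ½·34 = 83.
Planner sets c_i = Σα_j = 10 for every i, so G^SO = 4·10 = 40.
W^SO = (Σα)·G^SO − ½·4·(Σα)² = (4/2)·10² = 200.
Deadweight loss = W^SO − W^NE = 117.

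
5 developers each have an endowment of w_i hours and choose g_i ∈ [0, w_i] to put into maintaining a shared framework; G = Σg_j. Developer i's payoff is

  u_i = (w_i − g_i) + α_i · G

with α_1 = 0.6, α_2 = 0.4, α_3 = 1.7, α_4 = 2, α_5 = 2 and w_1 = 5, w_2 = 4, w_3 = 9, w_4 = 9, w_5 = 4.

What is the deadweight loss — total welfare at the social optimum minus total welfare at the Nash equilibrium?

51.3

∂u_i/∂g_i = α_i − 1, so developer i contributes w_i if α_i > 1, else 0.
α_i > 1 for i ∈ {3, 4, 5}; NE contributions (0, 0, 9, 9, 4), G = 22.
W^NE = Σw_i − G^NE + (Σα_i)·G^NE = 31 + 5.7·22 = 156.4.
Planner: ∂(Σu_j)/∂g_i = Σα_j − 1 = 5.7 > 0, so everyone contributes w_i; G^SO = 31, W^SO = 31 + 5.7·31 = 207.7.
Deadweight loss = 51.3.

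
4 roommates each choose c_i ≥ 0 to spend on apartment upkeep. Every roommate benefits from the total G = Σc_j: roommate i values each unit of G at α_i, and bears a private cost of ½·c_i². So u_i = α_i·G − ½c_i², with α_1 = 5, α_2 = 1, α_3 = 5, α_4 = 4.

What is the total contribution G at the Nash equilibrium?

15

Roommate i's FOC: ∂u_i/∂c_i = α_i − c_i = 0, so c_i* = α_i.
NE contributions = (5, 1, 5, 4); G = 15.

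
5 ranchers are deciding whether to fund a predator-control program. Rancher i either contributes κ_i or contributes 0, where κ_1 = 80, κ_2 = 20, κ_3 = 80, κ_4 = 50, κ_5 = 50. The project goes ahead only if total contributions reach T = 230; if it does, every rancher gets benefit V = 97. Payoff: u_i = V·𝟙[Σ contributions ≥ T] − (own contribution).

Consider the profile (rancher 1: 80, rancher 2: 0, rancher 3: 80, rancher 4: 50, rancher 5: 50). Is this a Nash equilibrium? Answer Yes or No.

Total = 260 ≥ 230: provided.
Rancher 1 (pledges 80, payoff 17): dropping to 0 → total 180, payoff 0. No gain.
Rancher 2 (pledges 0, payoff 97): pledging 20 → total 280, payoff 77. No gain.
Rancher 3 (pledges 80, payoff 17): dropping to 0 → total 180, payoff 0. No gain.
Rancher 4 (pledges 50, payoff 47): dropping to 0 → total 210, payoff 0. No gain.
Rancher 5 (pledges 50, payoff 47): dropping to 0 → total 210, payoff 0. No gain.

Yes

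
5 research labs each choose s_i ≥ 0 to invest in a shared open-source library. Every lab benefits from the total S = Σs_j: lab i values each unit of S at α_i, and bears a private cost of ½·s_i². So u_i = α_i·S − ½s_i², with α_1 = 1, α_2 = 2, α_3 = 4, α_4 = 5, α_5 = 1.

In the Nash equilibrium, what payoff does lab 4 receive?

52.5

Lab i's FOC: ∂u_i/∂s_i = α_i − s_i = 0, so s_i* = α_i.
NE contributions = (1, 2, 4, 5, 1); S = 13.
u_4 = α_4·S − ½·(s_4)² = 5·13 − ½·5² = 52.5.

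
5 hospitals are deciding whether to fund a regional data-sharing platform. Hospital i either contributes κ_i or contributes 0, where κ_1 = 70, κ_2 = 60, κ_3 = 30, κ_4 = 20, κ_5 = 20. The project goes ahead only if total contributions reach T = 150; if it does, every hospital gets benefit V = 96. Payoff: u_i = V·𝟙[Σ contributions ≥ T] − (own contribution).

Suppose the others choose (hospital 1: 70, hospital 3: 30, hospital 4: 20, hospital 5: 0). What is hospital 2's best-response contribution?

60

Others' total = 120. Contributing 60 brings total to 180 ≥ 150: gain V − κ_2 = 36.
Best response: 60.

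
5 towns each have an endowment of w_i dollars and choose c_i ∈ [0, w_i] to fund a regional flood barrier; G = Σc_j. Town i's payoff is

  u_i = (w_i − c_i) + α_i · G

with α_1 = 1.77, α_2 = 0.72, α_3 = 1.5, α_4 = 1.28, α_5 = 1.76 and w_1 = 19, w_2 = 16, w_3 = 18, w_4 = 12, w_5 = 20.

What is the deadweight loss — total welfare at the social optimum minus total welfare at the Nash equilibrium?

96.48

∂u_i/∂c_i = α_i − 1, so town i contributes w_i if α_i > 1, else 0.
α_i > 1 for i ∈ {1, 3, 4, 5}; NE contributions (19, 0, 18, 12, 20), G = 69.
W^NE = Σw_i − G^NE + (Σα_i)·G^NE = 85 + 6.03·69 = 501.07.
Planner: ∂(Σu_j)/∂c_i = Σα_j − 1 = 6.03 > 0, so everyone contributes w_i; G^SO = 85, W^SO = 85 + 6.03·85 = 597.55.
Deadweight loss = 96.48.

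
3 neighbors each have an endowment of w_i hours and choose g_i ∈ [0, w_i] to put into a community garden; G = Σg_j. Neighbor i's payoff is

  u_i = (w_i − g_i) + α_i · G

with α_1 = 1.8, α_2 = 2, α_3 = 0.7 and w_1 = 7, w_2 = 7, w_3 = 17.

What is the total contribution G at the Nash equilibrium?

14

∂u_i/∂g_i = α_i − 1, so neighbor i contributes w_i if α_i > 1, else 0.
α_i > 1 for i ∈ {1, 2}; NE contributions (7, 7, 0), G = 14.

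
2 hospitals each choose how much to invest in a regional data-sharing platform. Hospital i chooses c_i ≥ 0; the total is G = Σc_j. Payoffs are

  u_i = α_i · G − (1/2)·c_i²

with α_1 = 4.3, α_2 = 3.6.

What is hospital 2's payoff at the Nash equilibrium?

21.96

Hospital i's FOC: ∂u_i/∂c_i = α_i − c_i = 0, so c_i* = α_i.
NE contributions = (4.3, 3.6); G = 7.9.
u_2 = α_2·G − ½·(c_2)² = 3.6·7.9 − ½·3.6² = 21.96.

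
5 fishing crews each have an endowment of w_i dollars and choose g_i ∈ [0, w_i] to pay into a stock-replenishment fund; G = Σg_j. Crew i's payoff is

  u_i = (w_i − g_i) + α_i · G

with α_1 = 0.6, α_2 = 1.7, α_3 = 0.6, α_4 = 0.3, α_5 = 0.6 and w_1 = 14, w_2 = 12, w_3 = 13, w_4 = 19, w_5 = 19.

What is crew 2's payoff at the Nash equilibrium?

20.4

∂u_i/∂g_i = α_i − 1, so crew i contributes w_i if α_i > 1, else 0.
α_i > 1 for i ∈ {2}; NE contributions (0, 12, 0, 0, 0), G = 12.
u_2 = (12 − 12) + 1.7·12 = 20.4.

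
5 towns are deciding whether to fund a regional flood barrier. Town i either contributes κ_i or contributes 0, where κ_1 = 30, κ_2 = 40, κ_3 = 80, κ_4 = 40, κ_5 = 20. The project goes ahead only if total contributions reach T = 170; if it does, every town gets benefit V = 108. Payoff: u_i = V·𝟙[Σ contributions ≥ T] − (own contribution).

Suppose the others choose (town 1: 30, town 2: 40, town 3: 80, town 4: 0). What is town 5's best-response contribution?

Others' total = 150. Contributing 20 brings total to 170 ≥ 170: gain V − κ_5 = 88.
Best response: 20.

20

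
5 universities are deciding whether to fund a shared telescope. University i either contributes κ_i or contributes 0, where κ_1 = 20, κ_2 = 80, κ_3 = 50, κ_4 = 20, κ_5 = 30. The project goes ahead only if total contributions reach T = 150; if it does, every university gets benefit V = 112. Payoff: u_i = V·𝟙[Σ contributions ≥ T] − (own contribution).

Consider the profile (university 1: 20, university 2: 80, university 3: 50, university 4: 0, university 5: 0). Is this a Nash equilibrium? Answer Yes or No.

Yes

Total = 150 ≥ 150: provided.
University 1 (pledges 20, payoff 92): dropping to 0 → total 130, payoff 0. No gain.
University 2 (pledges 80, payoff 32): dropping to 0 → total 70, payoff 0. No gain.
University 3 (pledges 50, payoff 62): dropping to 0 → total 100, payoff 0. No gain.
University 4 (pledges 0, payoff 112): pledging 20 → total 170, payoff 92. No gain.
University 5 (pledges 0, payoff 112): pledging 30 → total 180, payoff 82. No gain.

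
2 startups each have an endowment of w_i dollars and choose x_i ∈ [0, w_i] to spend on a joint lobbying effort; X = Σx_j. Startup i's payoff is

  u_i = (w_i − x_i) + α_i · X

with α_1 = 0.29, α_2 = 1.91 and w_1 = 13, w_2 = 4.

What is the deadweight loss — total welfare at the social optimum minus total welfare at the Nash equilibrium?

∂u_i/∂x_i = α_i − 1, so startup i contributes w_i if α_i > 1, else 0.
α_i > 1 for i ∈ {2}; NE contributions (0, 4), X = 4.
W^NE = Σw_i − X^NE + (Σα_i)·X^NE = 17 + 1.2·4 = 21.8.
Planner: ∂(Σu_j)/∂x_i = Σα_j − 1 = 1.2 > 0, so everyone contributes w_i; X^SO = 17, W^SO = 17 + 1.2·17 = 37.4.
Deadweight loss = 15.6.

15.6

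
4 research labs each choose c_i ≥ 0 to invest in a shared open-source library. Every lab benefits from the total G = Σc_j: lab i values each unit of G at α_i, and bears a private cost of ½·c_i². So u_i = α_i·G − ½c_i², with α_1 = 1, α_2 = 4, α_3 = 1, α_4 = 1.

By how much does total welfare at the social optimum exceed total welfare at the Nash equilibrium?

Lab i's FOC: ∂u_i/∂c_i = α_i − c_i = 0, so c_i* = α_i.
NE contributions = (1, 4, 1, 1); G = 7.
W^NE = (Σα)·G − ½Σα_i² = 7² − ½·19 = 39.5.
Planner sets c_i = Σα_j = 7 for every i, so G^SO = 4·7 = 28.
W^SO = (Σα)·G^SO − ½·4·(Σα)² = (4/2)·7² = 98.
Deadweight loss = W^SO − W^NE = 58.5.

58.5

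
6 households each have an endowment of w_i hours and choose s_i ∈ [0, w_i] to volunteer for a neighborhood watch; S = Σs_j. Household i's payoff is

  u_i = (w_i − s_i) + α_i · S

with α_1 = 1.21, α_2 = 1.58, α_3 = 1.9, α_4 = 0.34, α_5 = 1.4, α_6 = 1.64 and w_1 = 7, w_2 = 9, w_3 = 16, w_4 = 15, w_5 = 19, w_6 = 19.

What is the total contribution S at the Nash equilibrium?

∂u_i/∂s_i = α_i − 1, so household i contributes w_i if α_i > 1, else 0.
α_i > 1 for i ∈ {1, 2, 3, 5, 6}; NE contributions (7, 9, 16, 0, 19, 19), S = 70.

70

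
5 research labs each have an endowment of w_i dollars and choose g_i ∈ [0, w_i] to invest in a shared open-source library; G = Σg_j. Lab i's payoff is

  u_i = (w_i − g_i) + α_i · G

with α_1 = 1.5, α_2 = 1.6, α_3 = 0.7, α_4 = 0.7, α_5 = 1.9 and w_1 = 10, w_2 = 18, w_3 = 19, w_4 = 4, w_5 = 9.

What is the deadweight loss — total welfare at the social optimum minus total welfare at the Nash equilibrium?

124.2

∂u_i/∂g_i = α_i − 1, so lab i contributes w_i if α_i > 1, else 0.
α_i > 1 for i ∈ {1, 2, 5}; NE contributions (10, 18, 0, 0, 9), G = 37.
W^NE = Σw_i − G^NE + (Σα_i)·G^NE = 60 + 5.4·37 = 259.8.
Planner: ∂(Σu_j)/∂g_i = Σα_j − 1 = 5.4 > 0, so everyone contributes w_i; G^SO = 60, W^SO = 60 + 5.4·60 = 384.
Deadweight loss = 124.2.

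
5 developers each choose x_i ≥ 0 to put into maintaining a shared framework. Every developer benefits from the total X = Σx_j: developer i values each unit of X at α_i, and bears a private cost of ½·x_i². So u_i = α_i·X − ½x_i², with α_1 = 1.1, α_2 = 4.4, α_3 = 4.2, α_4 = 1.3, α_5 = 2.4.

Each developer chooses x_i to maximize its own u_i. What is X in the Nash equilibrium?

Developer i's FOC: ∂u_i/∂x_i = α_i − x_i = 0, so x_i* = α_i.
NE contributions = (1.1, 4.4, 4.2, 1.3, 2.4); X = 13.4.

13.4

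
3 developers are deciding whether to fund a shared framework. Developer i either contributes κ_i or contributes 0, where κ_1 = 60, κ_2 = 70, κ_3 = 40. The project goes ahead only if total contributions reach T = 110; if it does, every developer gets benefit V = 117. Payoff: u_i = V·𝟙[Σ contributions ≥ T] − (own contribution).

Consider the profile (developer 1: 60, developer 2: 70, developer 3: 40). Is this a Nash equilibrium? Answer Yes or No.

Total = 170 ≥ 110: provided.
Developer 1 (pledges 60, payoff 57): dropping to 0 → total 110, payoff 117. Profitable deviation.

No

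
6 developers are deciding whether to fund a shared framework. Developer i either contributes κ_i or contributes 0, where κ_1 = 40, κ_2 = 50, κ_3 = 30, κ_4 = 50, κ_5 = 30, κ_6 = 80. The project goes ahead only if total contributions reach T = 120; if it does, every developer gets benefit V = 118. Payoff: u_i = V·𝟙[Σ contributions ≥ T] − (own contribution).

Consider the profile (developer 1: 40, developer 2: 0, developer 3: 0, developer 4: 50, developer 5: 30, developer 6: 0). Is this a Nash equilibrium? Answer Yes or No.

Total = 120 ≥ 120: provided.
Developer 1 (pledges 40, payoff 78): dropping to 0 → total 80, payoff 0. No gain.
Developer 2 (pledges 0, payoff 118): pledging 50 → total 170, payoff 68. No gain.
Developer 3 (pledges 0, payoff 118): pledging 30 → total 150, payoff 88. No gain.
Developer 4 (pledges 50, payoff 68): dropping to 0 → total 70, payoff 0. No gain.
Developer 5 (pledges 30, payoff 88): dropping to 0 → total 90, payoff 0. No gain.
Developer 6 (pledges 0, payoff 118): pledging 80 → total 200, payoff 38. No gain.

Yes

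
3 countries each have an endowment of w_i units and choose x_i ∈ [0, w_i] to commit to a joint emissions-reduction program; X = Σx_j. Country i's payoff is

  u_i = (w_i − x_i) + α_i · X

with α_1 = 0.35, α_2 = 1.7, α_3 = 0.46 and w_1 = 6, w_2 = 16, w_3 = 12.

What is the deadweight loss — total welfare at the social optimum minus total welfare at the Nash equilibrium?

27.18

∂u_i/∂x_i = α_i − 1, so country i contributes w_i if α_i > 1, else 0.
α_i > 1 for i ∈ {2}; NE contributions (0, 16, 0), X = 16.
W^NE = Σw_i − X^NE + (Σα_i)·X^NE = 34 + 1.51·16 = 58.16.
Planner: ∂(Σu_j)/∂x_i = Σα_j − 1 = 1.51 > 0, so everyone contributes w_i; X^SO = 34, W^SO = 34 + 1.51·34 = 85.34.
Deadweight loss = 27.18.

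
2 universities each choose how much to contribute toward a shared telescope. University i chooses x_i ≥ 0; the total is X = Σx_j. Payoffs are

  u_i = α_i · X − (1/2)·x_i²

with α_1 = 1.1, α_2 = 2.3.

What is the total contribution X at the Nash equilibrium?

3.4

University i's FOC: ∂u_i/∂x_i = α_i − x_i = 0, so x_i* = α_i.
NE contributions = (1.1, 2.3); X = 3.4.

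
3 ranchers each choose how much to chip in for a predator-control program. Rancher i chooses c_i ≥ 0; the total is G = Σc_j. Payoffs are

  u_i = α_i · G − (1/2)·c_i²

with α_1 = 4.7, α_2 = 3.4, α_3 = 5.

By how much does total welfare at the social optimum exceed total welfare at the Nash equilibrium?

115.13

Rancher i's FOC: ∂u_i/∂c_i = α_i − c_i = 0, so c_i* = α_i.
NE contributions = (4.7, 3.4, 5); G = 13.1.
W^NE = (Σα)·G − ½Σα_i² = 13.1² − ½·58.65 = 142.285.
Planner sets c_i = Σα_j = 13.1 for every i, so G^SO = 3·13.1 = 39.3.
W^SO = (Σα)·G^SO − ½·3·(Σα)² = (3/2)·13.1² = 257.415.
Deadweight loss = W^SO − W^NE = 115.13.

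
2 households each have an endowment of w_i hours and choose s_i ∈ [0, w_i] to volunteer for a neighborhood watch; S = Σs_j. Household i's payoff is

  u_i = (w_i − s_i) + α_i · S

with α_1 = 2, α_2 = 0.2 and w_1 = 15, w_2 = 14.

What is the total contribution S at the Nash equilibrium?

15

∂u_i/∂s_i = α_i − 1, so household i contributes w_i if α_i > 1, else 0.
α_i > 1 for i ∈ {1}; NE contributions (15, 0), S = 15.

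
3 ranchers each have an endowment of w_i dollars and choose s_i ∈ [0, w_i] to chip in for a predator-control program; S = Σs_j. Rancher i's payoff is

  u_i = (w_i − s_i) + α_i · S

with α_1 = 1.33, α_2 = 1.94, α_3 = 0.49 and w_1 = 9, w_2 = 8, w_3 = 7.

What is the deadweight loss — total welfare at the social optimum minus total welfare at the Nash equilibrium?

19.32

∂u_i/∂s_i = α_i − 1, so rancher i contributes w_i if α_i > 1, else 0.
α_i > 1 for i ∈ {1, 2}; NE contributions (9, 8, 0), S = 17.
W^NE = Σw_i − S^NE + (Σα_i)·S^NE = 24 + 2.76·17 = 70.92.
Planner: ∂(Σu_j)/∂s_i = Σα_j − 1 = 2.76 > 0, so everyone contributes w_i; S^SO = 24, W^SO = 24 + 2.76·24 = 90.24.
Deadweight loss = 19.32.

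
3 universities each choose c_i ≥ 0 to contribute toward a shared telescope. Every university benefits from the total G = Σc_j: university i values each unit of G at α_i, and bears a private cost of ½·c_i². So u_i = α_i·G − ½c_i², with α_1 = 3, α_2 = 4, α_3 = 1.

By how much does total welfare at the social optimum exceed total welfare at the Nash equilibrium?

University i's FOC: ∂u_i/∂c_i = α_i − c_i = 0, so c_i* = α_i.
NE contributions = (3, 4, 1); G = 8.
W^NE = (Σα)·G − ½Σα_i² = 8² − ½·26 = 51.
Planner sets c_i = Σα_j = 8 for every i, so G^SO = 3·8 = 24.
W^SO = (Σα)·G^SO − ½·3·(Σα)² = (3/2)·8² = 96.
Deadweight loss = W^SO − W^NE = 45.

45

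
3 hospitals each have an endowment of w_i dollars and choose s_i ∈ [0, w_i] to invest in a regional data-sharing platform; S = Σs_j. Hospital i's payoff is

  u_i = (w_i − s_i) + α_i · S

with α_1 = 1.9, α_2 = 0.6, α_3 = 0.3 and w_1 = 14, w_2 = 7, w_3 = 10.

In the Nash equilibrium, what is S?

∂u_i/∂s_i = α_i − 1, so hospital i contributes w_i if α_i > 1, else 0.
α_i > 1 for i ∈ {1}; NE contributions (14, 0, 0), S = 14.

14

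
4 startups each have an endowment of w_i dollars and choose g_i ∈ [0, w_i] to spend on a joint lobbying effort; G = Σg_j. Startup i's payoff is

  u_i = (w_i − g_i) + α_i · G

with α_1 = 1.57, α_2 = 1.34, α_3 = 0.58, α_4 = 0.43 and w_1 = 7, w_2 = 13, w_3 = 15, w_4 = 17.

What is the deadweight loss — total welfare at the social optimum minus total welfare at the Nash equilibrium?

∂u_i/∂g_i = α_i − 1, so startup i contributes w_i if α_i > 1, else 0.
α_i > 1 for i ∈ {1, 2}; NE contributions (7, 13, 0, 0), G = 20.
W^NE = Σw_i − G^NE + (Σα_i)·G^NE = 52 + 2.92·20 = 110.4.
Planner: ∂(Σu_j)/∂g_i = Σα_j − 1 = 2.92 > 0, so everyone contributes w_i; G^SO = 52, W^SO = 52 + 2.92·52 = 203.84.
Deadweight loss = 93.44.

93.44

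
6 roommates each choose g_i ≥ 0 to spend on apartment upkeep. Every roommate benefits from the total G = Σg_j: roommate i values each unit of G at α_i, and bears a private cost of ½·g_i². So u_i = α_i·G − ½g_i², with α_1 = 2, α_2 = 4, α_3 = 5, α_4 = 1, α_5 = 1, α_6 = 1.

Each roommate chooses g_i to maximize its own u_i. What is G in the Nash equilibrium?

Roommate i's FOC: ∂u_i/∂g_i = α_i − g_i = 0, so g_i* = α_i.
NE contributions = (2, 4, 5, 1, 1, 1); G = 14.

14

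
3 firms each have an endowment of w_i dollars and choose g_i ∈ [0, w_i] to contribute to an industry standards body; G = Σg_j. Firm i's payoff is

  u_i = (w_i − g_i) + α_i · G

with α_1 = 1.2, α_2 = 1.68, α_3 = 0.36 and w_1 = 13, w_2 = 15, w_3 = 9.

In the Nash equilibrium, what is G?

∂u_i/∂g_i = α_i − 1, so firm i contributes w_i if α_i > 1, else 0.
α_i > 1 for i ∈ {1, 2}; NE contributions (13, 15, 0), G = 28.

28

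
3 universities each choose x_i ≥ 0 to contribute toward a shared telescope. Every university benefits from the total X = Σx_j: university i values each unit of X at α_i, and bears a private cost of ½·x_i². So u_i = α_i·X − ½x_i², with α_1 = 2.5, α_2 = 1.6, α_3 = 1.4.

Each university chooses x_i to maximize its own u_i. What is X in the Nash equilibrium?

5.5

University i's FOC: ∂u_i/∂x_i = α_i − x_i = 0, so x_i* = α_i.
NE contributions = (2.5, 1.6, 1.4); X = 5.5.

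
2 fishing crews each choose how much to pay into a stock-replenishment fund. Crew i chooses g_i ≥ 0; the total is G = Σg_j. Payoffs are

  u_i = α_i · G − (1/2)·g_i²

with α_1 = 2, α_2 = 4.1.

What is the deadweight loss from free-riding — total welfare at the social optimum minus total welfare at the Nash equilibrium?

10.405

Crew i's FOC: ∂u_i/∂g_i = α_i − g_i = 0, so g_i* = α_i.
NE contributions = (2, 4.1); G = 6.1.
W^NE = (Σα)·G − ½Σα_i² = 6.1² − ½·20.81 = 26.805.
Planner sets g_i = Σα_j = 6.1 for every i, so G^SO = 2·6.1 = 12.2.
W^SO = (Σα)·G^SO − ½·2·(Σα)² = (2/2)·6.1² = 37.21.
Deadweight loss = W^SO − W^NE = 10.405.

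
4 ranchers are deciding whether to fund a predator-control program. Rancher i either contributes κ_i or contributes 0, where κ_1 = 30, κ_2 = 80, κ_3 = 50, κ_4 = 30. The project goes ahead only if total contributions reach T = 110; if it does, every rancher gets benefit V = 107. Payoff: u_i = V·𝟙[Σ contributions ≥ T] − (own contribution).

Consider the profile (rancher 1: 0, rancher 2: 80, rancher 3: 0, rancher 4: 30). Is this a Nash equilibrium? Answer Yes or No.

Total = 110 ≥ 110: provided.
Rancher 1 (pledges 0, payoff 107): pledging 30 → total 140, payoff 77. No gain.
Rancher 2 (pledges 80, payoff 27): dropping to 0 → total 30, payoff 0. No gain.
Rancher 3 (pledges 0, payoff 107): pledging 50 → total 160, payoff 57. No gain.
Rancher 4 (pledges 30, payoff 77): dropping to 0 → total 80, payoff 0. No gain.

Yes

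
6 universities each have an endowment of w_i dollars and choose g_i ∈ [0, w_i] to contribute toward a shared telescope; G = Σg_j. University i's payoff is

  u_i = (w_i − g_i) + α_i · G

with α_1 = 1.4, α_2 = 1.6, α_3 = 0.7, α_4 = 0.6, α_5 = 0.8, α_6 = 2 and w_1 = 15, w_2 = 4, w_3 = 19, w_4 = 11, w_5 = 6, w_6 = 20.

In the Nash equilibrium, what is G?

∂u_i/∂g_i = α_i − 1, so university i contributes w_i if α_i > 1, else 0.
α_i > 1 for i ∈ {1, 2, 6}; NE contributions (15, 4, 0, 0, 0, 20), G = 39.

39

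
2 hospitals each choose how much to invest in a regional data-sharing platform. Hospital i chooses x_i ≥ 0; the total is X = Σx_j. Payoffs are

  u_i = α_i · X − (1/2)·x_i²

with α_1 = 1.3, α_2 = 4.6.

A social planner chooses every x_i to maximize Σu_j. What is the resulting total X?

11.8

Planner FOC: ∂(Σu_j)/∂x_i = (Σα_j) − x_i = 0, so x_i^SO = Σα_j = 5.9 for every i; X^SO = 11.8.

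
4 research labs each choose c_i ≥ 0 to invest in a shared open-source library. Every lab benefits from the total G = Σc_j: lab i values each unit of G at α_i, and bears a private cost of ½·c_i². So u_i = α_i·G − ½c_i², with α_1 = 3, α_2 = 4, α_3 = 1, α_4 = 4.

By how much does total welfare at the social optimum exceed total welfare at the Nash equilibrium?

Lab i's FOC: ∂u_i/∂c_i = α_i − c_i = 0, so c_i* = α_i.
NE contributions = (3, 4, 1, 4); G = 12.
W^NE = (Σα)·G − ½Σα_i² = 12² − ½·42 = 123.
Planner sets c_i = Σα_j = 12 for every i, so G^SO = 4·12 = 48.
W^SO = (Σα)·G^SO − ½·4·(Σα)² = (4/2)·12² = 288.
Deadweight loss = W^SO − W^NE = 165.

165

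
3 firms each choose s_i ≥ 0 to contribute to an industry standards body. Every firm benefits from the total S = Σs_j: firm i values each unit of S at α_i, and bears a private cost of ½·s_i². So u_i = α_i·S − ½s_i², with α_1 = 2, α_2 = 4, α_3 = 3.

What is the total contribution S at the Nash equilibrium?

9

Firm i's FOC: ∂u_i/∂s_i = α_i − s_i = 0, so s_i* = α_i.
NE contributions = (2, 4, 3); S = 9.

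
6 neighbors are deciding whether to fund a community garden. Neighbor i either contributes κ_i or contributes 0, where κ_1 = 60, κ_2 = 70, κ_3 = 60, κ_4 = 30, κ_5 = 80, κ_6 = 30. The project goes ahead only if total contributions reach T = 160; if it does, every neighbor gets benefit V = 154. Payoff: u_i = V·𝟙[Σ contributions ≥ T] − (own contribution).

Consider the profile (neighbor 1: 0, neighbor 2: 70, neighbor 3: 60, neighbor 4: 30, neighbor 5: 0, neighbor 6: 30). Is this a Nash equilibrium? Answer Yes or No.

No

Total = 190 ≥ 160: provided.
Neighbor 1 (pledges 0, payoff 154): pledging 60 → total 250, payoff 94. No gain.
Neighbor 2 (pledges 70, payoff 84): dropping to 0 → total 120, payoff 0. No gain.
Neighbor 3 (pledges 60, payoff 94): dropping to 0 → total 130, payoff 0. No gain.
Neighbor 4 (pledges 30, payoff 124): dropping to 0 → total 160, payoff 154. Profitable deviation.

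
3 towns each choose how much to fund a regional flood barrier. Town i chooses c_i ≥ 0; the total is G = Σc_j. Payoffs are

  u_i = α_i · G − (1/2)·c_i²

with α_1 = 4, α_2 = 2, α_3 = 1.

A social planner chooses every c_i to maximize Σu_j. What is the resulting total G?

21

Planner FOC: ∂(Σu_j)/∂c_i = (Σα_j) − c_i = 0, so c_i^SO = Σα_j = 7 for every i; G^SO = 21.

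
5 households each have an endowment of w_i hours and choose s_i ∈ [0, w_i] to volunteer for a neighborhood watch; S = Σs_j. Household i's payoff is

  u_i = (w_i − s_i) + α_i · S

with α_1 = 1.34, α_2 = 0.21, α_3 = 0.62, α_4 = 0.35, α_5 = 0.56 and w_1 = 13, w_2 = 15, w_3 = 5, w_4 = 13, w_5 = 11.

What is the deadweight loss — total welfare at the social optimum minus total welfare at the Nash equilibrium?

∂u_i/∂s_i = α_i − 1, so household i contributes w_i if α_i > 1, else 0.
α_i > 1 for i ∈ {1}; NE contributions (13, 0, 0, 0, 0), S = 13.
W^NE = Σw_i − S^NE + (Σα_i)·S^NE = 57 + 2.08·13 = 84.04.
Planner: ∂(Σu_j)/∂s_i = Σα_j − 1 = 2.08 > 0, so everyone contributes w_i; S^SO = 57, W^SO = 57 + 2.08·57 = 175.56.
Deadweight loss = 91.52.

91.52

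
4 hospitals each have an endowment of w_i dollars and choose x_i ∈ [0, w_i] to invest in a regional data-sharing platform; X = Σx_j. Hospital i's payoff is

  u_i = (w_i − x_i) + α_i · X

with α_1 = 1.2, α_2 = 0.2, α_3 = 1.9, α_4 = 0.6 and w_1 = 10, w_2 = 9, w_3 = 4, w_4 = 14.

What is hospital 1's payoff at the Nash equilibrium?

16.8

∂u_i/∂x_i = α_i − 1, so hospital i contributes w_i if α_i > 1, else 0.
α_i > 1 for i ∈ {1, 3}; NE contributions (10, 0, 4, 0), X = 14.
u_1 = (10 − 10) + 1.2·14 = 16.8.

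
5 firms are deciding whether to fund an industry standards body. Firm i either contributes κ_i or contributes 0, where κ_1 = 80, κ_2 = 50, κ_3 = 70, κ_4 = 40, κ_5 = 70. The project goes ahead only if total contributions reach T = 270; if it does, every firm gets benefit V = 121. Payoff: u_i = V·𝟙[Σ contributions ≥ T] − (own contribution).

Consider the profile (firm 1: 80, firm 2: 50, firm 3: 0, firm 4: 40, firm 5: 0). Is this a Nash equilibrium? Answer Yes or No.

Total = 170 < 270: not provided.
Firm 1 (pledges 80, payoff -80): dropping to 0 → total 90, payoff 0. Profitable deviation.

No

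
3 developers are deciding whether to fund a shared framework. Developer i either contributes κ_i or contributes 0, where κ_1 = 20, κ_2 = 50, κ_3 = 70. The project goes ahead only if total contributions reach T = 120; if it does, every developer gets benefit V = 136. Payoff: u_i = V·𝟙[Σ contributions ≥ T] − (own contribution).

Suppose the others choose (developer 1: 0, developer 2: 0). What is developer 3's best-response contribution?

Others' total = 0. Even contributing 70 gives 70 < 120: no benefit either way.
Best response: 0.

0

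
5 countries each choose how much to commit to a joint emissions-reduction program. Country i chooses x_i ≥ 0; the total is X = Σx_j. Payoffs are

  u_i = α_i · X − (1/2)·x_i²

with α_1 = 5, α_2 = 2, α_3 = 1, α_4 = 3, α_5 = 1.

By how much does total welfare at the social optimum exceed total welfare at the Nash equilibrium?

236

Country i's FOC: ∂u_i/∂x_i = α_i − x_i = 0, so x_i* = α_i.
NE contributions = (5, 2, 1, 3, 1); X = 12.
W^NE = (Σα)·X − ½Σα_i² = 12² − ½·40 = 124.
Planner sets x_i = Σα_j = 12 for every i, so X^SO = 5·12 = 60.
W^SO = (Σα)·X^SO − ½·5·(Σα)² = (5/2)·12² = 360.
Deadweight loss = W^SO − W^NE = 236.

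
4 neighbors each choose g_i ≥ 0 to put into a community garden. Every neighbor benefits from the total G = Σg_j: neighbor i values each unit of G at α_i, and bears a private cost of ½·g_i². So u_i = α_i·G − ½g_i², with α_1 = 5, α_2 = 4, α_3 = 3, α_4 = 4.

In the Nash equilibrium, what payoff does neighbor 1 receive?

67.5

Neighbor i's FOC: ∂u_i/∂g_i = α_i − g_i = 0, so g_i* = α_i.
NE contributions = (5, 4, 3, 4); G = 16.
u_1 = α_1·G − ½·(g_1)² = 5·16 − ½·5² = 67.5.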